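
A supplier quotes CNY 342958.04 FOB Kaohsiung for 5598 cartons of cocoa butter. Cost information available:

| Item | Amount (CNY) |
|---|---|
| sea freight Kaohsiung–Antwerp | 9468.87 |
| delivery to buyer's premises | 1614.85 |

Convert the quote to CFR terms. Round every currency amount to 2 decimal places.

CFR price: CNY 352426.91

Not relevant to the conversion: delivery — on the buyer under both terms; not part of either seller's price.
From FOB to CFR, the seller additionally bears: freight.
CFR price = 342958.04 + 9468.87 = 352426.91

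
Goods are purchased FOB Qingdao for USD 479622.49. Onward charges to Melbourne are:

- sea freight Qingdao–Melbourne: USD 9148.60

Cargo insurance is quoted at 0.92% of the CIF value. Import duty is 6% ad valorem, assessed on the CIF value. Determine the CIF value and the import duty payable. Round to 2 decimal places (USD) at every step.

CIF value: USD 493309.54; import duty: USD 29598.57

Let C be the CIF value. C = FOB price + freight + 0.92% × C
C − 0.92% × C = 479622.49 + 9148.60
0.9908 × C = 488771.09
C = 488771.09 / 0.9908 = 493309.54
Insurance premium = 0.92% × 493309.54 = 4538.45
Import duty = 493309.54 × 6% = 29598.57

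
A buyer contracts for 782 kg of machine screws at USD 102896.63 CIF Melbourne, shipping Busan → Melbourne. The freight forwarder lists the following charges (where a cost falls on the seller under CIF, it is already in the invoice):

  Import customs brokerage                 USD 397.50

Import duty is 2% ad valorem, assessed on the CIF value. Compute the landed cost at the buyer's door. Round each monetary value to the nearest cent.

CIF: the seller pays costs through ocean freight and marine insurance to the destination port.
The CIF price already equals the CIF value: 102896.63
Import duty = 102896.63 × 2% = 2057.93
Buyer bears: brokerage 397.50 + duty 2057.93 = 2455.43
Landed cost = invoice 102896.63 + 2455.43 = 105352.06

Total landed cost: USD 105352.06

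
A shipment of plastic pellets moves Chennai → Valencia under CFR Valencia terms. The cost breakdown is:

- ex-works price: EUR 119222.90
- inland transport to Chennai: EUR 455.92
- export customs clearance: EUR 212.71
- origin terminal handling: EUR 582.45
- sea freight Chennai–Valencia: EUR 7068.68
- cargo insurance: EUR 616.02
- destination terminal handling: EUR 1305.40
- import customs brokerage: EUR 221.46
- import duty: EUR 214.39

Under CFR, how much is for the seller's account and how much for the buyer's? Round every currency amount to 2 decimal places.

Seller: EUR 127542.66; buyer: EUR 2357.27

CFR: the seller pays costs through ocean freight to the destination port, but not insurance.
Seller's account: goods 119222.90 + inland to port 455.92 + export clearance 212.71 + origin terminal 582.45 + freight 7068.68 = 127542.66
Buyer's account: insurance 616.02 + destination terminal 1305.40 + brokerage 221.46 + duty 214.39 = 2357.27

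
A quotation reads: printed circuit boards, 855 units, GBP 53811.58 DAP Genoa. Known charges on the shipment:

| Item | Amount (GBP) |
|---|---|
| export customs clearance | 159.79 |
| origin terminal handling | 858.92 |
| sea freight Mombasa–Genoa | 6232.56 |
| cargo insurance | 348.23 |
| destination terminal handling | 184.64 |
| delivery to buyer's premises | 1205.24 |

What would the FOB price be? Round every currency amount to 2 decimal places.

FOB price: GBP 45840.91

Not relevant to the conversion: origin terminal, export clearance — on the seller under both DAP and FOB; already in the DAP price and stays in the FOB price.
From DAP to FOB, the seller no longer bears: freight, insurance, destination terminal, delivery.
FOB price = 53811.58 − 6232.56 − 348.23 − 184.64 − 1205.24 = 45840.91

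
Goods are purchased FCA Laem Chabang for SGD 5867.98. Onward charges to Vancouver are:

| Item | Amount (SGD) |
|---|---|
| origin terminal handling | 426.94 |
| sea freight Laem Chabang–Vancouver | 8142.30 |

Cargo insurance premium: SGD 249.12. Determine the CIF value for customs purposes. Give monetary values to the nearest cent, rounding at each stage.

CIF value: SGD 14686.34

CIF = FCA price + pre-shipment costs + freight + insurance
CIF = 5867.98 + 426.94 + 8142.30 + 249.12 = 14686.34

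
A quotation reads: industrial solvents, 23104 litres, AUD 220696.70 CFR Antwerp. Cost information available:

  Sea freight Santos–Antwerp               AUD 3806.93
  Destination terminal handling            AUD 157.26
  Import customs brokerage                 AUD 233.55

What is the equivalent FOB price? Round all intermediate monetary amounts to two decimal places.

FOB price: AUD 216889.77

Not relevant to the conversion: brokerage, destination terminal — on the buyer under both terms; not part of either seller's price.
From CFR to FOB, the seller no longer bears: freight.
FOB price = 220696.70 − 3806.93 = 216889.77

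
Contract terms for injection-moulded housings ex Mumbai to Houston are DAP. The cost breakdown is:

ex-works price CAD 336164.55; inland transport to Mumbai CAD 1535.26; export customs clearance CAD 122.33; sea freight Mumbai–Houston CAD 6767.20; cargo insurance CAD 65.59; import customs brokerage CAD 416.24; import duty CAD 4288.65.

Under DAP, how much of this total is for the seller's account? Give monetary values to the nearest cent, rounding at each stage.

DAP: the seller bears all costs to the named destination except import duty and clearance.
Seller's account: goods 336164.55 + inland to port 1535.26 + export clearance 122.33 + freight 6767.20 + insurance 65.59 = 344654.93
Buyer's account: brokerage 416.24 + duty 4288.65 = 4704.89

Seller's account: CAD 344654.93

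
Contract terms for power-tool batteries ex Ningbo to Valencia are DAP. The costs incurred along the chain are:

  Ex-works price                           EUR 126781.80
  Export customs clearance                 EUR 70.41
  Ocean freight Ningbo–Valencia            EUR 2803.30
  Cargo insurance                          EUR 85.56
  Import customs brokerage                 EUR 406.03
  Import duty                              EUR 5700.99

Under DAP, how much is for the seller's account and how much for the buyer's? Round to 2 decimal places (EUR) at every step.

Seller: EUR 129741.07; buyer: EUR 6107.02

DAP: the seller bears all costs to the named destination except import duty and clearance.
Seller's account: goods 126781.80 + export clearance 70.41 + freight 2803.30 + insurance 85.56 = 129741.07
Buyer's account: brokerage 406.03 + duty 5700.99 = 6107.02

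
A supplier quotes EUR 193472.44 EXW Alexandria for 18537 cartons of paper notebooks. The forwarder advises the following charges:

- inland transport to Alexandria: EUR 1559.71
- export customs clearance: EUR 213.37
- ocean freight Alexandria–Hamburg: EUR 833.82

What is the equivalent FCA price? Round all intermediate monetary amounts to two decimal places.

FCA price: EUR 195245.52

Not relevant to the conversion: freight — on the buyer under both terms; not part of either seller's price.
From EXW to FCA, the seller additionally bears: inland to port, export clearance.
FCA price = 193472.44 + 1559.71 + 213.37 = 195245.52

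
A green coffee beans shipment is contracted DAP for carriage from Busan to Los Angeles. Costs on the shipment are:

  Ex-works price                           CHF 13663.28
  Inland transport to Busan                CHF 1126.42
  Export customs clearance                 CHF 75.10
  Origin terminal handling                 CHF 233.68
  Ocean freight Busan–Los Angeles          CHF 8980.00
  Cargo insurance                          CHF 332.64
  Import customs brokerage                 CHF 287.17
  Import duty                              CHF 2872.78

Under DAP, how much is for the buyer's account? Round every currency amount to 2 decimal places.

DAP: the seller bears all costs to the named destination except import duty and clearance.
Seller's account: goods 13663.28 + inland to port 1126.42 + export clearance 75.10 + origin terminal 233.68 + freight 8980.00 + insurance 332.64 = 24411.12
Buyer's account: brokerage 287.17 + duty 2872.78 = 3159.95

Buyer's account: CHF 3159.95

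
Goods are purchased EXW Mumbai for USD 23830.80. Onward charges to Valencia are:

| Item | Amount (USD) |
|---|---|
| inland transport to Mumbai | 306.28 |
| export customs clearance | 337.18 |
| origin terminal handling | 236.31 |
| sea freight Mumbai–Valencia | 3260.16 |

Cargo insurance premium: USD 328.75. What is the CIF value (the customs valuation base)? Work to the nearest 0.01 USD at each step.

CIF value: USD 28299.48

CIF = EXW price + pre-shipment costs + freight + insurance
CIF = 23830.80 + 306.28 + 337.18 + 236.31 + 3260.16 + 328.75 = 28299.48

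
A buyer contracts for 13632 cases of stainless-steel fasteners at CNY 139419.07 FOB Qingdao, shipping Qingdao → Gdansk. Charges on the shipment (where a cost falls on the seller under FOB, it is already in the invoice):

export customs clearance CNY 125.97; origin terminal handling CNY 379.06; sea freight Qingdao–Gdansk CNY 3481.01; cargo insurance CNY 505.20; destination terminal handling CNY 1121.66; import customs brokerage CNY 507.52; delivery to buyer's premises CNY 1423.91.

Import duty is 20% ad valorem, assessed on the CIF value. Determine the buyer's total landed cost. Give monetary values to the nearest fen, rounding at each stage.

FOB: the seller bears costs until goods are on board at the origin port; the buyer bears freight, insurance and all costs thereafter.
Already in the invoice (seller's account under FOB): export clearance, origin terminal — exclude.
CIF value = FOB price + freight + insurance = 139419.07 + 3481.01 + 505.20 = 143405.28
Import duty = 143405.28 × 20% = 28681.06
Buyer bears: freight 3481.01 + insurance 505.20 + destination terminal 1121.66 + brokerage 507.52 + delivery 1423.91 + duty 28681.06 = 35720.36
Landed cost = invoice 139419.07 + 35720.36 = 175139.43

Total landed cost: CNY 175139.43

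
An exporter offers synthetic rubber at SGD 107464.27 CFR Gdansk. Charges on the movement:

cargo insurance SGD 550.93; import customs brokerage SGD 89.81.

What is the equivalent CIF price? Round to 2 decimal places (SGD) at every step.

Not relevant to the conversion: brokerage — on the buyer under both terms; not part of either seller's price.
From CFR to CIF, the seller additionally bears: insurance.
CIF price = 107464.27 + 550.93 = 108015.20

CIF price: SGD 108015.20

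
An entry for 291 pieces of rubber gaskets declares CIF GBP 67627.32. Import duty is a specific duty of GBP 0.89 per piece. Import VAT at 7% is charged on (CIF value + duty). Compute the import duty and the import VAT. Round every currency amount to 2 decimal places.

Import duty = 291 × 0.89 = 258.99
VAT base = CIF + duty = 67627.32 + 258.99 = 67886.31
Import VAT = 67886.31 × 7% = 4752.04

Import duty: GBP 258.99; import VAT: GBP 4752.04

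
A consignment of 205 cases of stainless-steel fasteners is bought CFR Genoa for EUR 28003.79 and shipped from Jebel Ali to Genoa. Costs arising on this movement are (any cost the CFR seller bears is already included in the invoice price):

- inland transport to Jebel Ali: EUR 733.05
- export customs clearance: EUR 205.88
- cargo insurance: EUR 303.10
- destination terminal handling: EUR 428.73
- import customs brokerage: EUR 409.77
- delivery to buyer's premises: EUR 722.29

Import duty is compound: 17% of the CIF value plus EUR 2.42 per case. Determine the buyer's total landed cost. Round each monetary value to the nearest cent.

CFR: the seller pays costs through ocean freight to the destination port, but not insurance.
Already in the invoice (seller's account under CFR): inland to port, export clearance — exclude.
CIF value = CFR price + insurance = 28003.79 + 303.10 = 28306.89
Ad valorem component: 28306.89 × 17% = 4812.17
Specific component: 205 × 2.42 = 496.10
Import duty = 4812.17 + 496.10 = 5308.27
Buyer bears: insurance 303.10 + destination terminal 428.73 + brokerage 409.77 + delivery 722.29 + duty 5308.27 = 7172.16
Landed cost = invoice 28003.79 + 7172.16 = 35175.95

Total landed cost: EUR 35175.95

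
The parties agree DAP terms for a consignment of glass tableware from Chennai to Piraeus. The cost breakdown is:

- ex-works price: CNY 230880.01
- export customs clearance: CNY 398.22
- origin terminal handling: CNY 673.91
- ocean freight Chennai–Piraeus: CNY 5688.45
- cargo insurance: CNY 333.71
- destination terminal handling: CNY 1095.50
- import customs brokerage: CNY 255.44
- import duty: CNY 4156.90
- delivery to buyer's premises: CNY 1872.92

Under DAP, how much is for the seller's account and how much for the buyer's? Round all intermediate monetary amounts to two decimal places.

DAP: the seller bears all costs to the named destination except import duty and clearance.
Seller's account: goods 230880.01 + export clearance 398.22 + origin terminal 673.91 + freight 5688.45 + insurance 333.71 + destination terminal 1095.50 + delivery 1872.92 = 240942.72
Buyer's account: brokerage 255.44 + duty 4156.90 = 4412.34

Seller: CNY 240942.72; buyer: CNY 4412.34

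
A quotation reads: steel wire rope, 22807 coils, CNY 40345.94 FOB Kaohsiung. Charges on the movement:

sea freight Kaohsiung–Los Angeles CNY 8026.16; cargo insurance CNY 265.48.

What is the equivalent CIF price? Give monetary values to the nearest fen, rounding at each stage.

From FOB to CIF, the seller additionally bears: freight, insurance.
CIF price = 40345.94 + 8026.16 + 265.48 = 48637.58

CIF price: CNY 48637.58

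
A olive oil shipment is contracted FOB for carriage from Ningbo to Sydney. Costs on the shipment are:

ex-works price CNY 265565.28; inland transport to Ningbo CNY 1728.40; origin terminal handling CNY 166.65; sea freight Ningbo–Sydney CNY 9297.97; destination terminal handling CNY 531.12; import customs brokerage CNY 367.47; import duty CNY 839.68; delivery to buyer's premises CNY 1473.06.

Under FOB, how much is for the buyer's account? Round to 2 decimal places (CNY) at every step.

Buyer's account: CNY 12509.30

FOB: the seller bears costs until goods are on board at the origin port; the buyer bears freight, insurance and all costs thereafter.
Seller's account: goods 265565.28 + inland to port 1728.40 + origin terminal 166.65 = 267460.33
Buyer's account: freight 9297.97 + destination terminal 531.12 + brokerage 367.47 + duty 839.68 + delivery 1473.06 = 12509.30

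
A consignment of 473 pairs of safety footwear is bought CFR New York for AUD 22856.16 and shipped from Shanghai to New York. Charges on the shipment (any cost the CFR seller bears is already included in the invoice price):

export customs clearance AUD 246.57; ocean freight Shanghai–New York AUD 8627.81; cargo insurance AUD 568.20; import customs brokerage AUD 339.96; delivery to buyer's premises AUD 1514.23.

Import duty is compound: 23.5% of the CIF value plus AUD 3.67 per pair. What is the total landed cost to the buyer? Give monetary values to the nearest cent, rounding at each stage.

CFR: the seller pays costs through ocean freight to the destination port, but not insurance.
Already in the invoice (seller's account under CFR): export clearance, freight — exclude.
CIF value = CFR price + insurance = 22856.16 + 568.20 = 23424.36
Ad valorem component: 23424.36 × 23.5% = 5504.72
Specific component: 473 × 3.67 = 1735.91
Import duty = 5504.72 + 1735.91 = 7240.63
Buyer bears: insurance 568.20 + brokerage 339.96 + delivery 1514.23 + duty 7240.63 = 9663.02
Landed cost = invoice 22856.16 + 9663.02 = 32519.18

Total landed cost: AUD 32519.18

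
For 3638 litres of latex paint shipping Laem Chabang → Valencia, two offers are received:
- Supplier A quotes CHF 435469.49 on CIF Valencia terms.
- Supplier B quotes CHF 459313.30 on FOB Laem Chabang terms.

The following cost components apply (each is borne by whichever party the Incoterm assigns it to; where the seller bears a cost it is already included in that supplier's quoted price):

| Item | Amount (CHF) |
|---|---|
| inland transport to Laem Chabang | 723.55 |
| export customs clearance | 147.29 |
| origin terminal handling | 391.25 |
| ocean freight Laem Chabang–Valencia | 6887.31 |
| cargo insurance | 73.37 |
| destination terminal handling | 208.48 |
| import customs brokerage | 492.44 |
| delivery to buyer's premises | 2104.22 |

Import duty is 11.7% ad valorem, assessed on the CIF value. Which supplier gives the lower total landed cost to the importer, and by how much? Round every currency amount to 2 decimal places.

Supplier A (CIF):
The CIF price already equals the CIF value: 435469.49
Import duty = 435469.49 × 11.7% = 50949.93
Buyer bears (A): 208.48 + 492.44 + 2104.22 = 2805.14
Landed cost (A) = invoice 435469.49 + 2805.14 + duty 50949.93 = 489224.56
Supplier B (FOB):
CIF value = FOB price + freight + insurance = 459313.30 + 6887.31 + 73.37 = 466273.98
Import duty = 466273.98 × 11.7% = 54554.06
Buyer bears (B): 6887.31 + 73.37 + 208.48 + 492.44 + 2104.22 = 9765.82
Landed cost (B) = invoice 459313.30 + 9765.82 + duty 54554.06 = 523633.18
Difference = |489224.56 − 523633.18| = 34408.62

Supplier A is cheaper by CHF 34408.62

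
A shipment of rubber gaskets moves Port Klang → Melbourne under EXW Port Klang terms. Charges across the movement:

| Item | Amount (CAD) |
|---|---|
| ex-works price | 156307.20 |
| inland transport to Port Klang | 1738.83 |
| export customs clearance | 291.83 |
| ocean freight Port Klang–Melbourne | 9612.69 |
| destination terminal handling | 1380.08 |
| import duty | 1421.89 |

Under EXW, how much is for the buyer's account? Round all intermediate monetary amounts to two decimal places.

EXW: the seller makes goods available at their premises; the buyer bears all onward costs.
Seller's account: goods 156307.20 = 156307.20
Buyer's account: inland to port 1738.83 + export clearance 291.83 + freight 9612.69 + destination terminal 1380.08 + duty 1421.89 = 14445.32

Buyer's account: CAD 14445.32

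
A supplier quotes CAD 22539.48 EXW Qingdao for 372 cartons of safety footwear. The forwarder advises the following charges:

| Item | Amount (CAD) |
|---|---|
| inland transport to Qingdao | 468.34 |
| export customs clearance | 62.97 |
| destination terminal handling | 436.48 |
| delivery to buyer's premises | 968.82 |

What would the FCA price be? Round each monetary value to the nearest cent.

Not relevant to the conversion: destination terminal, delivery — on the buyer under both terms; not part of either seller's price.
From EXW to FCA, the seller additionally bears: inland to port, export clearance.
FCA price = 22539.48 + 468.34 + 62.97 = 23070.79

FCA price: CAD 23070.79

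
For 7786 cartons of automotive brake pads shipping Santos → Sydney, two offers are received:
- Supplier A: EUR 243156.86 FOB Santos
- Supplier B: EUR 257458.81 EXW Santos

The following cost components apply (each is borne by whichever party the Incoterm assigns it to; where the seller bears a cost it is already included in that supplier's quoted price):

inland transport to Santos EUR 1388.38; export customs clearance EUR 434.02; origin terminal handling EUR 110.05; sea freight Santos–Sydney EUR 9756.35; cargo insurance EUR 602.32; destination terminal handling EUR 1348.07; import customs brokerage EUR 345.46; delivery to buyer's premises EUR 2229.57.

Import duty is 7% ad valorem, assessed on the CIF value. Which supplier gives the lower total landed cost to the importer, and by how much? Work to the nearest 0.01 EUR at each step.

Supplier A (FOB):
CIF value = FOB price + freight + insurance = 243156.86 + 9756.35 + 602.32 = 253515.53
Import duty = 253515.53 × 7% = 17746.09
Buyer bears (A): 9756.35 + 602.32 + 1348.07 + 345.46 + 2229.57 = 14281.77
Landed cost (A) = invoice 243156.86 + 14281.77 + duty 17746.09 = 275184.72
Supplier B (EXW):
CIF value = EXW price + inland to port + export clearance + origin terminal + freight + insurance = 257458.81 + 1388.38 + 434.02 + 110.05 + 9756.35 + 602.32 = 269749.93
Import duty = 269749.93 × 7% = 18882.50
Buyer bears (B): 1388.38 + 434.02 + 110.05 + 9756.35 + 602.32 + 1348.07 + 345.46 + 2229.57 = 16214.22
Landed cost (B) = invoice 257458.81 + 16214.22 + duty 18882.50 = 292555.53
Difference = |275184.72 − 292555.53| = 17370.81

Supplier A is cheaper by EUR 17370.81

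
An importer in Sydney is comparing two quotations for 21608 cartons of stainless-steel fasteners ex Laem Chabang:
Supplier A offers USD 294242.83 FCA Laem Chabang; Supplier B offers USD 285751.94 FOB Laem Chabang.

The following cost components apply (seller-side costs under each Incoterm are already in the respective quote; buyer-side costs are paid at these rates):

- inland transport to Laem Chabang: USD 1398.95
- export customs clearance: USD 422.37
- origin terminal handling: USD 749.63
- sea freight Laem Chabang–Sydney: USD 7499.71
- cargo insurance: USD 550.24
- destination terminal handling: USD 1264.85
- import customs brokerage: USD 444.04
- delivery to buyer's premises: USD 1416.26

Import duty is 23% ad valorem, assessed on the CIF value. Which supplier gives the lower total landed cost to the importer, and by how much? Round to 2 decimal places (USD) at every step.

Supplier B is cheaper by USD 11365.84

Supplier A (FCA):
CIF value = FCA price + origin terminal + freight + insurance = 294242.83 + 749.63 + 7499.71 + 550.24 = 303042.41
Import duty = 303042.41 × 23% = 69699.75
Buyer bears (A): 749.63 + 7499.71 + 550.24 + 1264.85 + 444.04 + 1416.26 = 11924.73
Landed cost (A) = invoice 294242.83 + 11924.73 + duty 69699.75 = 375867.31
Supplier B (FOB):
CIF value = FOB price + freight + insurance = 285751.94 + 7499.71 + 550.24 = 293801.89
Import duty = 293801.89 × 23% = 67574.43
Buyer bears (B): 7499.71 + 550.24 + 1264.85 + 444.04 + 1416.26 = 11175.10
Landed cost (B) = invoice 285751.94 + 11175.10 + duty 67574.43 = 364501.47
Difference = |375867.31 − 364501.47| = 11365.84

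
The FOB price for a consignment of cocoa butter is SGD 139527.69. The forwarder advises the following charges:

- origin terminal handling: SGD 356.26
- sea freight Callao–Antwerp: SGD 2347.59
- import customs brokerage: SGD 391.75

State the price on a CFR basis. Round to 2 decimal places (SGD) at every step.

CFR price: SGD 141875.28

Not relevant to the conversion: origin terminal — on the seller under both FOB and CFR; already in the FOB price and stays in the CFR price. brokerage — on the buyer under both terms; not part of either seller's price.
From FOB to CFR, the seller additionally bears: freight.
CFR price = 139527.69 + 2347.59 = 141875.28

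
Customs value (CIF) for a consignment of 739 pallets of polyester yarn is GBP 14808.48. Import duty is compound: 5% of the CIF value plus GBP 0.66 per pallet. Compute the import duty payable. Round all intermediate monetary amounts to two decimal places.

Import duty: GBP 1228.16

Ad valorem component: 14808.48 × 5% = 740.42
Specific component: 739 × 0.66 = 487.74
Import duty = 740.42 + 487.74 = 1228.16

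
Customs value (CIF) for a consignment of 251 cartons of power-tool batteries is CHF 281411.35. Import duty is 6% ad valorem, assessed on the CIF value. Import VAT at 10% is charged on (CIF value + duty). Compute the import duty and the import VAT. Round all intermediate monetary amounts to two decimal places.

Import duty = 281411.35 × 6% = 16884.68
VAT base = CIF + duty = 281411.35 + 16884.68 = 298296.03
Import VAT = 298296.03 × 10% = 29829.60

Import duty: CHF 16884.68; import VAT: CHF 29829.60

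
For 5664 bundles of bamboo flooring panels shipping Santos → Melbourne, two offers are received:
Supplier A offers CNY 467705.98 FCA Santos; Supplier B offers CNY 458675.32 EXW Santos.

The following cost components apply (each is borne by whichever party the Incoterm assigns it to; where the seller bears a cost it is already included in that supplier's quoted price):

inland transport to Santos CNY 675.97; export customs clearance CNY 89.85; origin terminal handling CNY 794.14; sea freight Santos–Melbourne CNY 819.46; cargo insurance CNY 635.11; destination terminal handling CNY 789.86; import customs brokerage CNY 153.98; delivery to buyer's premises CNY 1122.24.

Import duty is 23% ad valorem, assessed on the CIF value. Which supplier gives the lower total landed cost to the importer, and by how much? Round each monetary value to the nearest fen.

Supplier B is cheaper by CNY 10165.75

Supplier A (FCA):
CIF value = FCA price + origin terminal + freight + insurance = 467705.98 + 794.14 + 819.46 + 635.11 = 469954.69
Import duty = 469954.69 × 23% = 108089.58
Buyer bears (A): 794.14 + 819.46 + 635.11 + 789.86 + 153.98 + 1122.24 = 4314.79
Landed cost (A) = invoice 467705.98 + 4314.79 + duty 108089.58 = 580110.35
Supplier B (EXW):
CIF value = EXW price + inland to port + export clearance + origin terminal + freight + insurance = 458675.32 + 675.97 + 89.85 + 794.14 + 819.46 + 635.11 = 461689.85
Import duty = 461689.85 × 23% = 106188.67
Buyer bears (B): 675.97 + 89.85 + 794.14 + 819.46 + 635.11 + 789.86 + 153.98 + 1122.24 = 5080.61
Landed cost (B) = invoice 458675.32 + 5080.61 + duty 106188.67 = 569944.60
Difference = |580110.35 − 569944.60| = 10165.75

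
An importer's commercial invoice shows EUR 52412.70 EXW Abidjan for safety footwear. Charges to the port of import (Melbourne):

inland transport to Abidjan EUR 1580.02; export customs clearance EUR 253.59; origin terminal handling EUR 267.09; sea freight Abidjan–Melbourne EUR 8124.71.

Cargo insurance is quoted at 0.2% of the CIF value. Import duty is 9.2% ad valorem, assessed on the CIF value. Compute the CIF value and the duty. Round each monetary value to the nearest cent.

Let C be the CIF value. C = EXW price + pre-shipment costs + freight + 0.2% × C
C − 0.2% × C = 52412.70 + 1580.02 + 253.59 + 267.09 + 8124.71
0.998 × C = 62638.11
C = 62638.11 / 0.998 = 62763.64
Insurance premium = 0.2% × 62763.64 = 125.53
Import duty = 62763.64 × 9.2% = 5774.25

CIF value: EUR 62763.64; import duty: EUR 5774.25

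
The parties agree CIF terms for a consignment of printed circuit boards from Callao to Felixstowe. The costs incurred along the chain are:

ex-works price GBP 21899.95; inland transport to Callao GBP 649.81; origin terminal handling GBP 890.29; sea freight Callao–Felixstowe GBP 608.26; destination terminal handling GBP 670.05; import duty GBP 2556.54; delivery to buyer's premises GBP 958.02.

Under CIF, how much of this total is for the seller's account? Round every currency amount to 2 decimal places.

CIF: the seller pays costs through ocean freight and marine insurance to the destination port.
Seller's account: goods 21899.95 + inland to port 649.81 + origin terminal 890.29 + freight 608.26 = 24048.31
Buyer's account: destination terminal 670.05 + duty 2556.54 + delivery 958.02 = 4184.61

Seller's account: GBP 24048.31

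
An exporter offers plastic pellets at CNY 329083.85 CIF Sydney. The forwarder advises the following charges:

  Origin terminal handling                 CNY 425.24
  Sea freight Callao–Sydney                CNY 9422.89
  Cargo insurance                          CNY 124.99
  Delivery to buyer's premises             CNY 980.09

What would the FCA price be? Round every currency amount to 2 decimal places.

Not relevant to the conversion: delivery — on the buyer under both terms; not part of either seller's price.
From CIF to FCA, the seller no longer bears: origin terminal, freight, insurance.
FCA price = 329083.85 − 425.24 − 9422.89 − 124.99 = 319110.73

FCA price: CNY 319110.73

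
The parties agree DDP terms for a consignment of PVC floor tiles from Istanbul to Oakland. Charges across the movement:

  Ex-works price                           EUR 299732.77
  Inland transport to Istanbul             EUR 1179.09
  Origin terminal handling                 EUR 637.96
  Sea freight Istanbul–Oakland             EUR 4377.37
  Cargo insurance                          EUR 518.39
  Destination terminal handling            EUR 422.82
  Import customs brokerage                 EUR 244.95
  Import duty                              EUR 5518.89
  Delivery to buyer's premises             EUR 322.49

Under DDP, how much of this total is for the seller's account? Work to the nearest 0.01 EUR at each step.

Seller's account: EUR 312954.73

DDP: the seller bears all costs including import duty.
Seller's account: goods 299732.77 + inland to port 1179.09 + origin terminal 637.96 + freight 4377.37 + insurance 518.39 + destination terminal 422.82 + brokerage 244.95 + duty 5518.89 + delivery 322.49 = 312954.73
Buyer's account: 0.00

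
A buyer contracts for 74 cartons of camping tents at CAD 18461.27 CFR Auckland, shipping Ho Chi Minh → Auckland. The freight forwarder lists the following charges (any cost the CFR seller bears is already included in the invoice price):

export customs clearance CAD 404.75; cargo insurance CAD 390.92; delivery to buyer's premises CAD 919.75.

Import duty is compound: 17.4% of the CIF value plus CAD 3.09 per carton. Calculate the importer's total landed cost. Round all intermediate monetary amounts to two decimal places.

CFR: the seller pays costs through ocean freight to the destination port, but not insurance.
Already in the invoice (seller's account under CFR): export clearance — exclude.
CIF value = CFR price + insurance = 18461.27 + 390.92 = 18852.19
Ad valorem component: 18852.19 × 17.4% = 3280.28
Specific component: 74 × 3.09 = 228.66
Import duty = 3280.28 + 228.66 = 3508.94
Buyer bears: insurance 390.92 + delivery 919.75 + duty 3508.94 = 4819.61
Landed cost = invoice 18461.27 + 4819.61 = 23280.88

Total landed cost: CAD 23280.88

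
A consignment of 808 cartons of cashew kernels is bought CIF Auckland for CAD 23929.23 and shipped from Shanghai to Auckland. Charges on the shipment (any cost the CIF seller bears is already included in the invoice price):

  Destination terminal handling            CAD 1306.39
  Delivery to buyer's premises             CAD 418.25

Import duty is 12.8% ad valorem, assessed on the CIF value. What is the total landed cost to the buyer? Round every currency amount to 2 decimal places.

CIF: the seller pays costs through ocean freight and marine insurance to the destination port.
The CIF price already equals the CIF value: 23929.23
Import duty = 23929.23 × 12.8% = 3062.94
Buyer bears: destination terminal 1306.39 + delivery 418.25 + duty 3062.94 = 4787.58
Landed cost = invoice 23929.23 + 4787.58 = 28716.81

Total landed cost: CAD 28716.81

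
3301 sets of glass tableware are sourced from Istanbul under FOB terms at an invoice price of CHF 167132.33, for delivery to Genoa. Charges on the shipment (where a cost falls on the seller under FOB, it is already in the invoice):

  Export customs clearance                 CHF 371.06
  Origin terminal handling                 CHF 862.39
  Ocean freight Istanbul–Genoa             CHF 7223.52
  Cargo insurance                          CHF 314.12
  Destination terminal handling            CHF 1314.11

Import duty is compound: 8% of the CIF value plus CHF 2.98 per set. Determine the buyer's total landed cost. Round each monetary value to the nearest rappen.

Total landed cost: CHF 199794.66

FOB: the seller bears costs until goods are on board at the origin port; the buyer bears freight, insurance and all costs thereafter.
Already in the invoice (seller's account under FOB): export clearance, origin terminal — exclude.
CIF value = FOB price + freight + insurance = 167132.33 + 7223.52 + 314.12 = 174669.97
Ad valorem component: 174669.97 × 8% = 13973.60
Specific component: 3301 × 2.98 = 9836.98
Import duty = 13973.60 + 9836.98 = 23810.58
Buyer bears: freight 7223.52 + insurance 314.12 + destination terminal 1314.11 + duty 23810.58 = 32662.33
Landed cost = invoice 167132.33 + 32662.33 = 199794.66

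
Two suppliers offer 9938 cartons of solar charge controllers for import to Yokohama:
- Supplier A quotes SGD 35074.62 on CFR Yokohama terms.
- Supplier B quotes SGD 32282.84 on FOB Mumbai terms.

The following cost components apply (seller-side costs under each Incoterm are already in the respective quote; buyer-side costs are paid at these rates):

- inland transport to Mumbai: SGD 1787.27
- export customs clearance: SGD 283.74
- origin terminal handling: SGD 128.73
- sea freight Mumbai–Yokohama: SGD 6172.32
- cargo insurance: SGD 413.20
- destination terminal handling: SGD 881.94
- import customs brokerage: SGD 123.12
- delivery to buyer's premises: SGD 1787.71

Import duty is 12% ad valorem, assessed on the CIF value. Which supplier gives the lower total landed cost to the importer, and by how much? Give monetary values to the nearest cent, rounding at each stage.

Supplier A is cheaper by SGD 3786.20

Supplier A (CFR):
CIF value = CFR price + insurance = 35074.62 + 413.20 = 35487.82
Import duty = 35487.82 × 12% = 4258.54
Buyer bears (A): 413.20 + 881.94 + 123.12 + 1787.71 = 3205.97
Landed cost (A) = invoice 35074.62 + 3205.97 + duty 4258.54 = 42539.13
Supplier B (FOB):
CIF value = FOB price + freight + insurance = 32282.84 + 6172.32 + 413.20 = 38868.36
Import duty = 38868.36 × 12% = 4664.20
Buyer bears (B): 6172.32 + 413.20 + 881.94 + 123.12 + 1787.71 = 9378.29
Landed cost (B) = invoice 32282.84 + 9378.29 + duty 4664.20 = 46325.33
Difference = |42539.13 − 46325.33| = 3786.20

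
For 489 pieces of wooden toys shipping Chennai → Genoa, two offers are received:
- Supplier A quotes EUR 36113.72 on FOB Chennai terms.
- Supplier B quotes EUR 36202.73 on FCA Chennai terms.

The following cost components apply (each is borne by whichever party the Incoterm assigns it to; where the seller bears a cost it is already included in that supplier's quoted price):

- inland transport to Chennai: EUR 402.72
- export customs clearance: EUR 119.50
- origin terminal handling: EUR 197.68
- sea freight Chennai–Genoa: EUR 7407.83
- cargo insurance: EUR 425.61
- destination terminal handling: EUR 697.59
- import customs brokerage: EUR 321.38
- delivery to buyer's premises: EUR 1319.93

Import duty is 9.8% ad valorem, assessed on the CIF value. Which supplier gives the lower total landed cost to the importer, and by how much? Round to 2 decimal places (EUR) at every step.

Supplier A is cheaper by EUR 314.79

Supplier A (FOB):
CIF value = FOB price + freight + insurance = 36113.72 + 7407.83 + 425.61 = 43947.16
Import duty = 43947.16 × 9.8% = 4306.82
Buyer bears (A): 7407.83 + 425.61 + 697.59 + 321.38 + 1319.93 = 10172.34
Landed cost (A) = invoice 36113.72 + 10172.34 + duty 4306.82 = 50592.88
Supplier B (FCA):
CIF value = FCA price + origin terminal + freight + insurance = 36202.73 + 197.68 + 7407.83 + 425.61 = 44233.85
Import duty = 44233.85 × 9.8% = 4334.92
Buyer bears (B): 197.68 + 7407.83 + 425.61 + 697.59 + 321.38 + 1319.93 = 10370.02
Landed cost (B) = invoice 36202.73 + 10370.02 + duty 4334.92 = 50907.67
Difference = |50592.88 − 50907.67| = 314.79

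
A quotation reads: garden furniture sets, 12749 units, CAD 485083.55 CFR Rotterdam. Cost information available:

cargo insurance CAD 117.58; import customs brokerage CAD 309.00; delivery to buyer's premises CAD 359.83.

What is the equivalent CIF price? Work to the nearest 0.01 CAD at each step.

CIF price: CAD 485201.13

Not relevant to the conversion: brokerage, delivery — on the buyer under both terms; not part of either seller's price.
From CFR to CIF, the seller additionally bears: insurance.
CIF price = 485083.55 + 117.58 = 485201.13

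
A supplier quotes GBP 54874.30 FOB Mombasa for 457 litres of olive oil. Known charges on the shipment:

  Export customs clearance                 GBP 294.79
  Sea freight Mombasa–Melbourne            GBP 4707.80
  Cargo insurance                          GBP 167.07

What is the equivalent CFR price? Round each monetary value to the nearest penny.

Not relevant to the conversion: export clearance — on the seller under both FOB and CFR; already in the FOB price and stays in the CFR price. insurance — on the buyer under both terms; not part of either seller's price.
From FOB to CFR, the seller additionally bears: freight.
CFR price = 54874.30 + 4707.80 = 59582.10

CFR price: GBP 59582.10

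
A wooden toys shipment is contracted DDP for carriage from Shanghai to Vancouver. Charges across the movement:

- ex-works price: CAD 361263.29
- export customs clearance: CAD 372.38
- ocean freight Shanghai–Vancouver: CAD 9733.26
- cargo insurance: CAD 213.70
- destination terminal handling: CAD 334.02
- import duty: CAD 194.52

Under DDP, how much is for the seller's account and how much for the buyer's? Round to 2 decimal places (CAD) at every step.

DDP: the seller bears all costs including import duty.
Seller's account: goods 361263.29 + export clearance 372.38 + freight 9733.26 + insurance 213.70 + destination terminal 334.02 + duty 194.52 = 372111.17
Buyer's account: 0.00

Seller: CAD 372111.17; buyer: CAD 0.00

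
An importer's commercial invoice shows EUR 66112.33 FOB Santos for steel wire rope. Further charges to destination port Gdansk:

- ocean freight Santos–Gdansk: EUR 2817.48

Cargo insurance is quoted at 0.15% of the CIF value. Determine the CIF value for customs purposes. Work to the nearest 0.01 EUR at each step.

Let C be the CIF value. C = FOB price + freight + 0.15% × C
C − 0.15% × C = 66112.33 + 2817.48
0.9985 × C = 68929.81
C = 68929.81 / 0.9985 = 69033.36
Insurance premium = 0.15% × 69033.36 = 103.55

CIF value: EUR 69033.36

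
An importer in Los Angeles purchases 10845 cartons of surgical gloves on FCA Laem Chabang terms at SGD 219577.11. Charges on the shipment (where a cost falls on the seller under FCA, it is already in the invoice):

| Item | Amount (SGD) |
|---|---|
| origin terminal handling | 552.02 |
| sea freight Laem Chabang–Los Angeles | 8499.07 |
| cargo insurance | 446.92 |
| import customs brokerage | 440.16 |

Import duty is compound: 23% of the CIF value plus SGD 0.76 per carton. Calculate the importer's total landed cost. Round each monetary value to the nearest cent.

Total landed cost: SGD 290444.76

FCA: the seller delivers export-cleared goods to the carrier; the buyer bears costs from that point.
CIF value = FCA price + origin terminal + freight + insurance = 219577.11 + 552.02 + 8499.07 + 446.92 = 229075.12
Ad valorem component: 229075.12 × 23% = 52687.28
Specific component: 10845 × 0.76 = 8242.20
Import duty = 52687.28 + 8242.20 = 60929.48
Buyer bears: origin terminal 552.02 + freight 8499.07 + insurance 446.92 + brokerage 440.16 + duty 60929.48 = 70867.65
Landed cost = invoice 219577.11 + 70867.65 = 290444.76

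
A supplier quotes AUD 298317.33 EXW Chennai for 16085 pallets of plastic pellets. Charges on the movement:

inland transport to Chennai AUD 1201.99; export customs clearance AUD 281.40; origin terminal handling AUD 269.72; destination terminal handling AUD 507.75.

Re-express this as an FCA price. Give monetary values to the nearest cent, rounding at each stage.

Not relevant to the conversion: origin terminal, destination terminal — on the buyer under both terms; not part of either seller's price.
From EXW to FCA, the seller additionally bears: inland to port, export clearance.
FCA price = 298317.33 + 1201.99 + 281.40 = 299800.72

FCA price: AUD 299800.72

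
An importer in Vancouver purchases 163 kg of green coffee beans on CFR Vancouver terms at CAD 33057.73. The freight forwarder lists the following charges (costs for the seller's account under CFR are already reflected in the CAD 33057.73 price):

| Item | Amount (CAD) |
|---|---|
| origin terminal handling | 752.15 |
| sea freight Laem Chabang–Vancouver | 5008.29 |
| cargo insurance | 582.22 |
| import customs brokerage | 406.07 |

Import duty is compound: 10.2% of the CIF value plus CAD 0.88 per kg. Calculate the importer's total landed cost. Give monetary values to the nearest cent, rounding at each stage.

Total landed cost: CAD 37620.73

CFR: the seller pays costs through ocean freight to the destination port, but not insurance.
Already in the invoice (seller's account under CFR): origin terminal, freight — exclude.
CIF value = CFR price + insurance = 33057.73 + 582.22 = 33639.95
Ad valorem component: 33639.95 × 10.2% = 3431.27
Specific component: 163 × 0.88 = 143.44
Import duty = 3431.27 + 143.44 = 3574.71
Buyer bears: insurance 582.22 + brokerage 406.07 + duty 3574.71 = 4563.00
Landed cost = invoice 33057.73 + 4563.00 = 37620.73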